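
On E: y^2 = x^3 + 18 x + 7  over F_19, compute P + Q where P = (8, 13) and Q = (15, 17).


P != Q, so use the chord formula.
s = (y2 - y1) / (x2 - x1) = (4) / (7) mod 19 = 6
x3 = s^2 - x1 - x2 mod 19 = 6^2 - 8 - 15 = 13
y3 = s (x1 - x3) - y1 mod 19 = 6 * (8 - 13) - 13 = 14

P + Q = (13, 14)


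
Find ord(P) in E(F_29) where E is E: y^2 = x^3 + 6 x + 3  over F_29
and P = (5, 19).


Compute successive multiples of P until we hit O:
  1P = (5, 19)
  2P = (13, 25)
  3P = (17, 1)
  4P = (2, 20)
  5P = (6, 20)
  6P = (19, 25)
  7P = (4, 27)
  8P = (26, 4)
  ... (continuing to 27P)
  27P = O

ord(P) = 27


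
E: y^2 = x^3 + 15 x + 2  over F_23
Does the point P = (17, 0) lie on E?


Check whether y^2 = x^3 + 15 x + 2 (mod 23) for (x, y) = (17, 0).
LHS: y^2 = 0^2 mod 23 = 0
RHS: x^3 + 15 x + 2 = 17^3 + 15*17 + 2 mod 23 = 18
LHS != RHS

No, not on the curve


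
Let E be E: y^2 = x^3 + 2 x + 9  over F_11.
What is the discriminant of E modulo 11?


4 a^3 + 27 b^2 = 4*2^3 + 27*9^2 = 32 + 2187 = 2219
Delta = -16 * (2219) = -35504
Delta mod 11 = 4

Delta = 4 (mod 11)


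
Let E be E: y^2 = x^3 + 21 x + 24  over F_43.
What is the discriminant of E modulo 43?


4 a^3 + 27 b^2 = 4*21^3 + 27*24^2 = 37044 + 15552 = 52596
Delta = -16 * (52596) = -841536
Delta mod 43 = 17

Delta = 17 (mod 43)


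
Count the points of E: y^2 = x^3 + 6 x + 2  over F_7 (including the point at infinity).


For each x in F_7, count y with y^2 = x^3 + 6 x + 2 mod 7:
  x = 0: RHS = 2, y in [3, 4]  -> 2 point(s)
  x = 1: RHS = 2, y in [3, 4]  -> 2 point(s)
  x = 2: RHS = 1, y in [1, 6]  -> 2 point(s)
  x = 6: RHS = 2, y in [3, 4]  -> 2 point(s)
Affine points: 8. Add the point at infinity: total = 9.

#E(F_7) = 9


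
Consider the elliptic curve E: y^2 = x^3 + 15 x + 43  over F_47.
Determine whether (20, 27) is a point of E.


Check whether y^2 = x^3 + 15 x + 43 (mod 47) for (x, y) = (20, 27).
LHS: y^2 = 27^2 mod 47 = 24
RHS: x^3 + 15 x + 43 = 20^3 + 15*20 + 43 mod 47 = 24
LHS = RHS

Yes, on the curve


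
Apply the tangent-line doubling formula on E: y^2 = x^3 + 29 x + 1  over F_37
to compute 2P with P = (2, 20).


Doubling: s = (3 x1^2 + a) / (2 y1)
s = (3*2^2 + 29) / (2*20) mod 37 = 26
x3 = s^2 - 2 x1 mod 37 = 26^2 - 2*2 = 6
y3 = s (x1 - x3) - y1 mod 37 = 26 * (2 - 6) - 20 = 24

2P = (6, 24)


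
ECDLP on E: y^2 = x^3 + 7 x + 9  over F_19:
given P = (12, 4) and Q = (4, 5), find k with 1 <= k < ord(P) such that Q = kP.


Enumerate multiples of P until we hit Q = (4, 5):
  1P = (12, 4)
  2P = (1, 13)
  3P = (4, 5)
Match found at i = 3.

k = 3


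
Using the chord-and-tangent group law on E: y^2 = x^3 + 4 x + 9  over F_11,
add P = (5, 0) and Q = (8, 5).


P != Q, so use the chord formula.
s = (y2 - y1) / (x2 - x1) = (5) / (3) mod 11 = 9
x3 = s^2 - x1 - x2 mod 11 = 9^2 - 5 - 8 = 2
y3 = s (x1 - x3) - y1 mod 11 = 9 * (5 - 2) - 0 = 5

P + Q = (2, 5)


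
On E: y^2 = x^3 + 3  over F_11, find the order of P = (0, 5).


Compute successive multiples of P until we hit O:
  1P = (0, 5)
  2P = (0, 6)
  3P = O

ord(P) = 3


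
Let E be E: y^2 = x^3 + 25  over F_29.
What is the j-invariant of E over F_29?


Delta = -16(4 a^3 + 27 b^2) mod 29 = 19
-1728 * (4 a)^3 = -1728 * (4*0)^3 mod 29 = 0
j = 0 * 19^(-1) mod 29 = 0

j = 0 (mod 29)


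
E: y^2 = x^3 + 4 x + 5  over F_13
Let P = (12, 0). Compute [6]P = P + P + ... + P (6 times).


k = 6 = 110_2 (binary, LSB first: 011)
Double-and-add from P = (12, 0):
  bit 0 = 0: acc unchanged = O
  bit 1 = 1: acc = O + O = O
  bit 2 = 1: acc = O + O = O

6P = O


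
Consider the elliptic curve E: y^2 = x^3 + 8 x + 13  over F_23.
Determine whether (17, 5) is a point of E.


Check whether y^2 = x^3 + 8 x + 13 (mod 23) for (x, y) = (17, 5).
LHS: y^2 = 5^2 mod 23 = 2
RHS: x^3 + 8 x + 13 = 17^3 + 8*17 + 13 mod 23 = 2
LHS = RHS

Yes, on the curve


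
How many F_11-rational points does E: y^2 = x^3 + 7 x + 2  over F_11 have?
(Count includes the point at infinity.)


For each x in F_11, count y with y^2 = x^3 + 7 x + 2 mod 11:
  x = 7: RHS = 9, y in [3, 8]  -> 2 point(s)
  x = 8: RHS = 9, y in [3, 8]  -> 2 point(s)
  x = 10: RHS = 5, y in [4, 7]  -> 2 point(s)
Affine points: 6. Add the point at infinity: total = 7.

#E(F_11) = 7


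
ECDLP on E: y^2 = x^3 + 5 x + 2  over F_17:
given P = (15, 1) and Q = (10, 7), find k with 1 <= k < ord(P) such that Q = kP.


Enumerate multiples of P until we hit Q = (10, 7):
  1P = (15, 1)
  2P = (4, 16)
  3P = (0, 11)
  4P = (10, 7)
Match found at i = 4.

k = 4


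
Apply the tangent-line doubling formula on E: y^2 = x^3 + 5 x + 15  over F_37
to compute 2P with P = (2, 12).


Doubling: s = (3 x1^2 + a) / (2 y1)
s = (3*2^2 + 5) / (2*12) mod 37 = 30
x3 = s^2 - 2 x1 mod 37 = 30^2 - 2*2 = 8
y3 = s (x1 - x3) - y1 mod 37 = 30 * (2 - 8) - 12 = 30

2P = (8, 30)


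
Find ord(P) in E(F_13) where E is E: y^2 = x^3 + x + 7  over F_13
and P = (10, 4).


Compute successive multiples of P until we hit O:
  1P = (10, 4)
  2P = (2, 11)
  3P = (4, 7)
  4P = (9, 2)
  5P = (11, 7)
  6P = (1, 10)
  7P = (1, 3)
  8P = (11, 6)
  ... (continuing to 13P)
  13P = O

ord(P) = 13


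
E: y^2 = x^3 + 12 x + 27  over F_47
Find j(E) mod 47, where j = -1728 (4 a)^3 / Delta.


Delta = -16(4 a^3 + 27 b^2) mod 47 = 18
-1728 * (4 a)^3 = -1728 * (4*12)^3 mod 47 = 11
j = 11 * 18^(-1) mod 47 = 45

j = 45 (mod 47)


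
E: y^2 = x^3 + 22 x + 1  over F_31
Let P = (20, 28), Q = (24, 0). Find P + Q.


P != Q, so use the chord formula.
s = (y2 - y1) / (x2 - x1) = (3) / (4) mod 31 = 24
x3 = s^2 - x1 - x2 mod 31 = 24^2 - 20 - 24 = 5
y3 = s (x1 - x3) - y1 mod 31 = 24 * (20 - 5) - 28 = 22

P + Q = (5, 22)


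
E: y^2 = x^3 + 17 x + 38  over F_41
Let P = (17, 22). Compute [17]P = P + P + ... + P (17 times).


k = 17 = 10001_2 (binary, LSB first: 10001)
Double-and-add from P = (17, 22):
  bit 0 = 1: acc = O + (17, 22) = (17, 22)
  bit 1 = 0: acc unchanged = (17, 22)
  bit 2 = 0: acc unchanged = (17, 22)
  bit 3 = 0: acc unchanged = (17, 22)
  bit 4 = 1: acc = (17, 22) + (13, 23) = (29, 22)

17P = (29, 22)


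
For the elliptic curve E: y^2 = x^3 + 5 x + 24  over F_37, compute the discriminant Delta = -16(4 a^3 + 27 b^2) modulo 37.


4 a^3 + 27 b^2 = 4*5^3 + 27*24^2 = 500 + 15552 = 16052
Delta = -16 * (16052) = -256832
Delta mod 37 = 22

Delta = 22 (mod 37)


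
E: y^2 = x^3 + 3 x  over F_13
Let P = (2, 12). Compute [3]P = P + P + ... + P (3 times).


k = 3 = 11_2 (binary, LSB first: 11)
Double-and-add from P = (2, 12):
  bit 0 = 1: acc = O + (2, 12) = (2, 12)
  bit 1 = 1: acc = (2, 12) + (10, 9) = (5, 7)

3P = (5, 7)


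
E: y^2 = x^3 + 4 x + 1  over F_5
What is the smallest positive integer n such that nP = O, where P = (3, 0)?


Compute successive multiples of P until we hit O:
  1P = (3, 0)
  2P = O

ord(P) = 2


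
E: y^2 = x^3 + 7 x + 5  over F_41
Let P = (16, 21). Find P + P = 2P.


Doubling: s = (3 x1^2 + a) / (2 y1)
s = (3*16^2 + 7) / (2*21) mod 41 = 37
x3 = s^2 - 2 x1 mod 41 = 37^2 - 2*16 = 25
y3 = s (x1 - x3) - y1 mod 41 = 37 * (16 - 25) - 21 = 15

2P = (25, 15)


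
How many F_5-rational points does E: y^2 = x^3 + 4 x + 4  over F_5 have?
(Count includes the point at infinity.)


For each x in F_5, count y with y^2 = x^3 + 4 x + 4 mod 5:
  x = 0: RHS = 4, y in [2, 3]  -> 2 point(s)
  x = 1: RHS = 4, y in [2, 3]  -> 2 point(s)
  x = 2: RHS = 0, y in [0]  -> 1 point(s)
  x = 4: RHS = 4, y in [2, 3]  -> 2 point(s)
Affine points: 7. Add the point at infinity: total = 8.

#E(F_5) = 8


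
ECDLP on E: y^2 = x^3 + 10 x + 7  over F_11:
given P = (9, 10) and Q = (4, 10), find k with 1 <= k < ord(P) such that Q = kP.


Enumerate multiples of P until we hit Q = (4, 10):
  1P = (9, 10)
  2P = (4, 1)
  3P = (3, 3)
  4P = (8, 4)
  5P = (8, 7)
  6P = (3, 8)
  7P = (4, 10)
Match found at i = 7.

k = 7


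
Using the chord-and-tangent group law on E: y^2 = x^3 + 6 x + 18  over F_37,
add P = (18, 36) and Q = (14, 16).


P != Q, so use the chord formula.
s = (y2 - y1) / (x2 - x1) = (17) / (33) mod 37 = 5
x3 = s^2 - x1 - x2 mod 37 = 5^2 - 18 - 14 = 30
y3 = s (x1 - x3) - y1 mod 37 = 5 * (18 - 30) - 36 = 15

P + Q = (30, 15)


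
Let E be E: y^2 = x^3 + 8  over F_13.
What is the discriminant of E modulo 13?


4 a^3 + 27 b^2 = 4*0^3 + 27*8^2 = 0 + 1728 = 1728
Delta = -16 * (1728) = -27648
Delta mod 13 = 3

Delta = 3 (mod 13)


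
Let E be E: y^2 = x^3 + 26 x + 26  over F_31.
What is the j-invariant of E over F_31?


Delta = -16(4 a^3 + 27 b^2) mod 31 = 21
-1728 * (4 a)^3 = -1728 * (4*26)^3 mod 31 = 15
j = 15 * 21^(-1) mod 31 = 14

j = 14 (mod 31)


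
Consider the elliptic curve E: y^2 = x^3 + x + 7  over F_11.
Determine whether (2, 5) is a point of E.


Check whether y^2 = x^3 + 1 x + 7 (mod 11) for (x, y) = (2, 5).
LHS: y^2 = 5^2 mod 11 = 3
RHS: x^3 + 1 x + 7 = 2^3 + 1*2 + 7 mod 11 = 6
LHS != RHS

No, not on the curve


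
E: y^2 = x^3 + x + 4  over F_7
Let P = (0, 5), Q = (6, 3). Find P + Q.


P != Q, so use the chord formula.
s = (y2 - y1) / (x2 - x1) = (5) / (6) mod 7 = 2
x3 = s^2 - x1 - x2 mod 7 = 2^2 - 0 - 6 = 5
y3 = s (x1 - x3) - y1 mod 7 = 2 * (0 - 5) - 5 = 6

P + Q = (5, 6)


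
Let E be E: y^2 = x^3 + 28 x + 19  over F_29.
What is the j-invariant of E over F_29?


Delta = -16(4 a^3 + 27 b^2) mod 29 = 16
-1728 * (4 a)^3 = -1728 * (4*28)^3 mod 29 = 15
j = 15 * 16^(-1) mod 29 = 10

j = 10 (mod 29)


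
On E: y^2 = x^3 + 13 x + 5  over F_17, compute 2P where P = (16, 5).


Doubling: s = (3 x1^2 + a) / (2 y1)
s = (3*16^2 + 13) / (2*5) mod 17 = 5
x3 = s^2 - 2 x1 mod 17 = 5^2 - 2*16 = 10
y3 = s (x1 - x3) - y1 mod 17 = 5 * (16 - 10) - 5 = 8

2P = (10, 8)


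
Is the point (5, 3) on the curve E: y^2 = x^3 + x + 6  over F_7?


Check whether y^2 = x^3 + 1 x + 6 (mod 7) for (x, y) = (5, 3).
LHS: y^2 = 3^2 mod 7 = 2
RHS: x^3 + 1 x + 6 = 5^3 + 1*5 + 6 mod 7 = 3
LHS != RHS

No, not on the curve


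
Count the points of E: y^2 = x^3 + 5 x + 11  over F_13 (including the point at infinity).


For each x in F_13, count y with y^2 = x^3 + 5 x + 11 mod 13:
  x = 1: RHS = 4, y in [2, 11]  -> 2 point(s)
  x = 2: RHS = 3, y in [4, 9]  -> 2 point(s)
  x = 3: RHS = 1, y in [1, 12]  -> 2 point(s)
  x = 4: RHS = 4, y in [2, 11]  -> 2 point(s)
  x = 6: RHS = 10, y in [6, 7]  -> 2 point(s)
  x = 7: RHS = 12, y in [5, 8]  -> 2 point(s)
  x = 8: RHS = 4, y in [2, 11]  -> 2 point(s)
Affine points: 14. Add the point at infinity: total = 15.

#E(F_13) = 15


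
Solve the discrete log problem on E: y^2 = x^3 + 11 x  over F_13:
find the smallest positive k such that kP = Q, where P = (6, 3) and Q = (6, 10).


Enumerate multiples of P until we hit Q = (6, 10):
  1P = (6, 3)
  2P = (4, 2)
  3P = (0, 0)
  4P = (4, 11)
  5P = (6, 10)
Match found at i = 5.

k = 5


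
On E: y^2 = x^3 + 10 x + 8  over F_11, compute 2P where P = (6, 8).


k = 2 = 10_2 (binary, LSB first: 01)
Double-and-add from P = (6, 8):
  bit 0 = 0: acc unchanged = O
  bit 1 = 1: acc = O + (2, 5) = (2, 5)

2P = (2, 5)


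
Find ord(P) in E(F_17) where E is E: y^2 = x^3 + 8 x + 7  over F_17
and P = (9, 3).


Compute successive multiples of P until we hit O:
  1P = (9, 3)
  2P = (7, 7)
  3P = (5, 6)
  4P = (11, 7)
  5P = (1, 13)
  6P = (16, 10)
  7P = (10, 13)
  8P = (13, 8)
  ... (continuing to 22P)
  22P = O

ord(P) = 22


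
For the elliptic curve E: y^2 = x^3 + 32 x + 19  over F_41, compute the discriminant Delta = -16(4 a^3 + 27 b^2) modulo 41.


4 a^3 + 27 b^2 = 4*32^3 + 27*19^2 = 131072 + 9747 = 140819
Delta = -16 * (140819) = -2253104
Delta mod 41 = 10

Delta = 10 (mod 41)


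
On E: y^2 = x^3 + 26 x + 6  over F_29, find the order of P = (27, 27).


Compute successive multiples of P until we hit O:
  1P = (27, 27)
  2P = (0, 21)
  3P = (11, 12)
  4P = (4, 0)
  5P = (11, 17)
  6P = (0, 8)
  7P = (27, 2)
  8P = O

ord(P) = 8


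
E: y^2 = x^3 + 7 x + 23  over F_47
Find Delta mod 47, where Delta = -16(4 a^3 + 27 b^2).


4 a^3 + 27 b^2 = 4*7^3 + 27*23^2 = 1372 + 14283 = 15655
Delta = -16 * (15655) = -250480
Delta mod 47 = 30

Delta = 30 (mod 47)


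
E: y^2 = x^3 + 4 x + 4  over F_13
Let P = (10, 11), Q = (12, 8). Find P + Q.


P != Q, so use the chord formula.
s = (y2 - y1) / (x2 - x1) = (10) / (2) mod 13 = 5
x3 = s^2 - x1 - x2 mod 13 = 5^2 - 10 - 12 = 3
y3 = s (x1 - x3) - y1 mod 13 = 5 * (10 - 3) - 11 = 11

P + Q = (3, 11)


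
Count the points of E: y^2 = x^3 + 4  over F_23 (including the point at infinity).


For each x in F_23, count y with y^2 = x^3 + 0 x + 4 mod 23:
  x = 0: RHS = 4, y in [2, 21]  -> 2 point(s)
  x = 2: RHS = 12, y in [9, 14]  -> 2 point(s)
  x = 3: RHS = 8, y in [10, 13]  -> 2 point(s)
  x = 6: RHS = 13, y in [6, 17]  -> 2 point(s)
  x = 7: RHS = 2, y in [5, 18]  -> 2 point(s)
  x = 11: RHS = 1, y in [1, 22]  -> 2 point(s)
  x = 13: RHS = 16, y in [4, 19]  -> 2 point(s)
  x = 16: RHS = 6, y in [11, 12]  -> 2 point(s)
  x = 17: RHS = 18, y in [8, 15]  -> 2 point(s)
  x = 19: RHS = 9, y in [3, 20]  -> 2 point(s)
  x = 20: RHS = 0, y in [0]  -> 1 point(s)
  x = 22: RHS = 3, y in [7, 16]  -> 2 point(s)
Affine points: 23. Add the point at infinity: total = 24.

#E(F_23) = 24


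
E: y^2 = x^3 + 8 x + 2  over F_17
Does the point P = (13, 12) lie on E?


Check whether y^2 = x^3 + 8 x + 2 (mod 17) for (x, y) = (13, 12).
LHS: y^2 = 12^2 mod 17 = 8
RHS: x^3 + 8 x + 2 = 13^3 + 8*13 + 2 mod 17 = 8
LHS = RHS

Yes, on the curve


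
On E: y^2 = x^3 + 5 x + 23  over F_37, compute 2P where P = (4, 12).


Doubling: s = (3 x1^2 + a) / (2 y1)
s = (3*4^2 + 5) / (2*12) mod 37 = 13
x3 = s^2 - 2 x1 mod 37 = 13^2 - 2*4 = 13
y3 = s (x1 - x3) - y1 mod 37 = 13 * (4 - 13) - 12 = 19

2P = (13, 19)


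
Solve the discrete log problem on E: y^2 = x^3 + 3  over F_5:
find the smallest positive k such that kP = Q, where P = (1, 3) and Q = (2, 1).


Enumerate multiples of P until we hit Q = (2, 1):
  1P = (1, 3)
  2P = (2, 4)
  3P = (3, 0)
  4P = (2, 1)
Match found at i = 4.

k = 4


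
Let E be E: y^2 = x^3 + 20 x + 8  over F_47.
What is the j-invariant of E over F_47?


Delta = -16(4 a^3 + 27 b^2) mod 47 = 6
-1728 * (4 a)^3 = -1728 * (4*20)^3 mod 47 = 37
j = 37 * 6^(-1) mod 47 = 14

j = 14 (mod 47)


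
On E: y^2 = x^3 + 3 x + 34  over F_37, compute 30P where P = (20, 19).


k = 30 = 11110_2 (binary, LSB first: 01111)
Double-and-add from P = (20, 19):
  bit 0 = 0: acc unchanged = O
  bit 1 = 1: acc = O + (25, 34) = (25, 34)
  bit 2 = 1: acc = (25, 34) + (17, 15) = (7, 18)
  bit 3 = 1: acc = (7, 18) + (30, 15) = (21, 16)
  bit 4 = 1: acc = (21, 16) + (2, 14) = (30, 22)

30P = (30, 22)


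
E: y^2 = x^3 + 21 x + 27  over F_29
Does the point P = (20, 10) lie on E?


Check whether y^2 = x^3 + 21 x + 27 (mod 29) for (x, y) = (20, 10).
LHS: y^2 = 10^2 mod 29 = 13
RHS: x^3 + 21 x + 27 = 20^3 + 21*20 + 27 mod 29 = 8
LHS != RHS

No, not on the curve


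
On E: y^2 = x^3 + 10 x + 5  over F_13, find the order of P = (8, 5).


Compute successive multiples of P until we hit O:
  1P = (8, 5)
  2P = (1, 9)
  3P = (3, 7)
  4P = (11, 4)
  5P = (10, 0)
  6P = (11, 9)
  7P = (3, 6)
  8P = (1, 4)
  ... (continuing to 10P)
  10P = O

ord(P) = 10


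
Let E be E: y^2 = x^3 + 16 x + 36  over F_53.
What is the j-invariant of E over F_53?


Delta = -16(4 a^3 + 27 b^2) mod 53 = 14
-1728 * (4 a)^3 = -1728 * (4*16)^3 mod 53 = 20
j = 20 * 14^(-1) mod 53 = 9

j = 9 (mod 53)


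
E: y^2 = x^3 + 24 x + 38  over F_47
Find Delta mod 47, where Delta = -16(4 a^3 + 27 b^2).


4 a^3 + 27 b^2 = 4*24^3 + 27*38^2 = 55296 + 38988 = 94284
Delta = -16 * (94284) = -1508544
Delta mod 47 = 15

Delta = 15 (mod 47)


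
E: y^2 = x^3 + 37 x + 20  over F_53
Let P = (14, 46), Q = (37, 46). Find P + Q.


P != Q, so use the chord formula.
s = (y2 - y1) / (x2 - x1) = (0) / (23) mod 53 = 0
x3 = s^2 - x1 - x2 mod 53 = 0^2 - 14 - 37 = 2
y3 = s (x1 - x3) - y1 mod 53 = 0 * (14 - 2) - 46 = 7

P + Q = (2, 7)


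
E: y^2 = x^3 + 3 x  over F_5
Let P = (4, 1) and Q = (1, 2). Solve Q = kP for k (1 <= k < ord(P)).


Enumerate multiples of P until we hit Q = (1, 2):
  1P = (4, 1)
  2P = (1, 3)
  3P = (1, 2)
Match found at i = 3.

k = 3


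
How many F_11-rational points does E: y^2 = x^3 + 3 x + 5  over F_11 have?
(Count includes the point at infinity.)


For each x in F_11, count y with y^2 = x^3 + 3 x + 5 mod 11:
  x = 0: RHS = 5, y in [4, 7]  -> 2 point(s)
  x = 1: RHS = 9, y in [3, 8]  -> 2 point(s)
  x = 4: RHS = 4, y in [2, 9]  -> 2 point(s)
  x = 10: RHS = 1, y in [1, 10]  -> 2 point(s)
Affine points: 8. Add the point at infinity: total = 9.

#E(F_11) = 9


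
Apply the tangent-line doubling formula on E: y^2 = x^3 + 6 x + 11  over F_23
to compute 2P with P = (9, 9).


Doubling: s = (3 x1^2 + a) / (2 y1)
s = (3*9^2 + 6) / (2*9) mod 23 = 10
x3 = s^2 - 2 x1 mod 23 = 10^2 - 2*9 = 13
y3 = s (x1 - x3) - y1 mod 23 = 10 * (9 - 13) - 9 = 20

2P = (13, 20)


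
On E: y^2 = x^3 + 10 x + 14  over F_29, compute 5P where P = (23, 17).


k = 5 = 101_2 (binary, LSB first: 101)
Double-and-add from P = (23, 17):
  bit 0 = 1: acc = O + (23, 17) = (23, 17)
  bit 1 = 0: acc unchanged = (23, 17)
  bit 2 = 1: acc = (23, 17) + (2, 19) = (24, 19)

5P = (24, 19)


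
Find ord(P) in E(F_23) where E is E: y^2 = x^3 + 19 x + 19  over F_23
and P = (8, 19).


Compute successive multiples of P until we hit O:
  1P = (8, 19)
  2P = (13, 18)
  3P = (14, 19)
  4P = (1, 4)
  5P = (20, 21)
  6P = (11, 15)
  7P = (16, 7)
  8P = (7, 14)
  ... (continuing to 25P)
  25P = O

ord(P) = 25


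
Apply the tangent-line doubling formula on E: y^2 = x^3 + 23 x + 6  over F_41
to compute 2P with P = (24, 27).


Doubling: s = (3 x1^2 + a) / (2 y1)
s = (3*24^2 + 23) / (2*27) mod 41 = 18
x3 = s^2 - 2 x1 mod 41 = 18^2 - 2*24 = 30
y3 = s (x1 - x3) - y1 mod 41 = 18 * (24 - 30) - 27 = 29

2P = (30, 29)


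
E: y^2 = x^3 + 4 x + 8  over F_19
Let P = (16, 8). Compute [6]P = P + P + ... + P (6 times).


k = 6 = 110_2 (binary, LSB first: 011)
Double-and-add from P = (16, 8):
  bit 0 = 0: acc unchanged = O
  bit 1 = 1: acc = O + (3, 16) = (3, 16)
  bit 2 = 1: acc = (3, 16) + (17, 12) = (8, 18)

6P = (8, 18)


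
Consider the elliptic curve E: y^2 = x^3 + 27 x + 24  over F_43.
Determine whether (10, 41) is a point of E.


Check whether y^2 = x^3 + 27 x + 24 (mod 43) for (x, y) = (10, 41).
LHS: y^2 = 41^2 mod 43 = 4
RHS: x^3 + 27 x + 24 = 10^3 + 27*10 + 24 mod 43 = 4
LHS = RHS

Yes, on the curve


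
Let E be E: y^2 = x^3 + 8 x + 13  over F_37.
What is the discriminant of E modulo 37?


4 a^3 + 27 b^2 = 4*8^3 + 27*13^2 = 2048 + 4563 = 6611
Delta = -16 * (6611) = -105776
Delta mod 37 = 7

Delta = 7 (mod 37)


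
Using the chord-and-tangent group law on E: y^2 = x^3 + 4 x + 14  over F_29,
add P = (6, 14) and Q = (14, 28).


P != Q, so use the chord formula.
s = (y2 - y1) / (x2 - x1) = (14) / (8) mod 29 = 9
x3 = s^2 - x1 - x2 mod 29 = 9^2 - 6 - 14 = 3
y3 = s (x1 - x3) - y1 mod 29 = 9 * (6 - 3) - 14 = 13

P + Q = (3, 13)


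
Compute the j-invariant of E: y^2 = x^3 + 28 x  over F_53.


Delta = -16(4 a^3 + 27 b^2) mod 53 = 49
-1728 * (4 a)^3 = -1728 * (4*28)^3 mod 53 = 31
j = 31 * 49^(-1) mod 53 = 32

j = 32 (mod 53)


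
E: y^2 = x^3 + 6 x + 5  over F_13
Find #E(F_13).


For each x in F_13, count y with y^2 = x^3 + 6 x + 5 mod 13:
  x = 1: RHS = 12, y in [5, 8]  -> 2 point(s)
  x = 2: RHS = 12, y in [5, 8]  -> 2 point(s)
  x = 5: RHS = 4, y in [2, 11]  -> 2 point(s)
  x = 6: RHS = 10, y in [6, 7]  -> 2 point(s)
  x = 7: RHS = 0, y in [0]  -> 1 point(s)
  x = 10: RHS = 12, y in [5, 8]  -> 2 point(s)
Affine points: 11. Add the point at infinity: total = 12.

#E(F_13) = 12


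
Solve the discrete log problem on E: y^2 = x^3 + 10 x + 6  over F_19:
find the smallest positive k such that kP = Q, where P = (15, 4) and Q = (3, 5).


Enumerate multiples of P until we hit Q = (3, 5):
  1P = (15, 4)
  2P = (0, 5)
  3P = (10, 2)
  4P = (1, 13)
  5P = (7, 18)
  6P = (6, 4)
  7P = (17, 15)
  8P = (3, 5)
Match found at i = 8.

k = 8


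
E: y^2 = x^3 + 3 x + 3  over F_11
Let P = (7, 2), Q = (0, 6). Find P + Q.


P != Q, so use the chord formula.
s = (y2 - y1) / (x2 - x1) = (4) / (4) mod 11 = 1
x3 = s^2 - x1 - x2 mod 11 = 1^2 - 7 - 0 = 5
y3 = s (x1 - x3) - y1 mod 11 = 1 * (7 - 5) - 2 = 0

P + Q = (5, 0)


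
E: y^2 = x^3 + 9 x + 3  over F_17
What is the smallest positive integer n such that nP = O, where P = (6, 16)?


Compute successive multiples of P until we hit O:
  1P = (6, 16)
  2P = (6, 1)
  3P = O

ord(P) = 3


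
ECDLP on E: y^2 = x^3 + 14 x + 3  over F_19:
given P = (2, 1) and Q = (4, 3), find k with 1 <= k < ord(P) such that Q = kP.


Enumerate multiples of P until we hit Q = (4, 3):
  1P = (2, 1)
  2P = (13, 8)
  3P = (11, 14)
  4P = (17, 9)
  5P = (4, 3)
Match found at i = 5.

k = 5


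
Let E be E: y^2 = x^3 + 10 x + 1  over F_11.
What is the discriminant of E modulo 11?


4 a^3 + 27 b^2 = 4*10^3 + 27*1^2 = 4000 + 27 = 4027
Delta = -16 * (4027) = -64432
Delta mod 11 = 6

Delta = 6 (mod 11)


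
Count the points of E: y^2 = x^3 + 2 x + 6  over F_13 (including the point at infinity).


For each x in F_13, count y with y^2 = x^3 + 2 x + 6 mod 13:
  x = 1: RHS = 9, y in [3, 10]  -> 2 point(s)
  x = 3: RHS = 0, y in [0]  -> 1 point(s)
  x = 4: RHS = 0, y in [0]  -> 1 point(s)
  x = 6: RHS = 0, y in [0]  -> 1 point(s)
  x = 7: RHS = 12, y in [5, 8]  -> 2 point(s)
  x = 8: RHS = 1, y in [1, 12]  -> 2 point(s)
  x = 9: RHS = 12, y in [5, 8]  -> 2 point(s)
  x = 10: RHS = 12, y in [5, 8]  -> 2 point(s)
  x = 12: RHS = 3, y in [4, 9]  -> 2 point(s)
Affine points: 15. Add the point at infinity: total = 16.

#E(F_13) = 16


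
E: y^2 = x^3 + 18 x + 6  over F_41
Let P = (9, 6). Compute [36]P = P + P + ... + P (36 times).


k = 36 = 100100_2 (binary, LSB first: 001001)
Double-and-add from P = (9, 6):
  bit 0 = 0: acc unchanged = O
  bit 1 = 0: acc unchanged = O
  bit 2 = 1: acc = O + (15, 24) = (15, 24)
  bit 3 = 0: acc unchanged = (15, 24)
  bit 4 = 0: acc unchanged = (15, 24)
  bit 5 = 1: acc = (15, 24) + (14, 3) = (2, 3)

36P = (2, 3)


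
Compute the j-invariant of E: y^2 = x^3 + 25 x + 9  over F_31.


Delta = -16(4 a^3 + 27 b^2) mod 31 = 5
-1728 * (4 a)^3 = -1728 * (4*25)^3 mod 31 = 16
j = 16 * 5^(-1) mod 31 = 28

j = 28 (mod 31)


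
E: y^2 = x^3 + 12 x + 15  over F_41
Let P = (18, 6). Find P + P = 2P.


Doubling: s = (3 x1^2 + a) / (2 y1)
s = (3*18^2 + 12) / (2*6) mod 41 = 0
x3 = s^2 - 2 x1 mod 41 = 0^2 - 2*18 = 5
y3 = s (x1 - x3) - y1 mod 41 = 0 * (18 - 5) - 6 = 35

2P = (5, 35)


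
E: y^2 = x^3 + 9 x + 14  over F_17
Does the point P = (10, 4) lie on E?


Check whether y^2 = x^3 + 9 x + 14 (mod 17) for (x, y) = (10, 4).
LHS: y^2 = 4^2 mod 17 = 16
RHS: x^3 + 9 x + 14 = 10^3 + 9*10 + 14 mod 17 = 16
LHS = RHS

Yes, on the curve


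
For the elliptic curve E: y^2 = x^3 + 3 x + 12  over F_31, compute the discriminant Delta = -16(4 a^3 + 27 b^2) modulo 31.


4 a^3 + 27 b^2 = 4*3^3 + 27*12^2 = 108 + 3888 = 3996
Delta = -16 * (3996) = -63936
Delta mod 31 = 17

Delta = 17 (mod 31)


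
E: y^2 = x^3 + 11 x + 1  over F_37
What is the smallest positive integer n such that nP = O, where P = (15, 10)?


Compute successive multiples of P until we hit O:
  1P = (15, 10)
  2P = (8, 34)
  3P = (25, 19)
  4P = (30, 32)
  5P = (30, 5)
  6P = (25, 18)
  7P = (8, 3)
  8P = (15, 27)
  ... (continuing to 9P)
  9P = O

ord(P) = 9


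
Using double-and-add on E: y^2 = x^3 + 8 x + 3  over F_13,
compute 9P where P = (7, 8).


k = 9 = 1001_2 (binary, LSB first: 1001)
Double-and-add from P = (7, 8):
  bit 0 = 1: acc = O + (7, 8) = (7, 8)
  bit 1 = 0: acc unchanged = (7, 8)
  bit 2 = 0: acc unchanged = (7, 8)
  bit 3 = 1: acc = (7, 8) + (0, 4) = (5, 8)

9P = (5, 8)


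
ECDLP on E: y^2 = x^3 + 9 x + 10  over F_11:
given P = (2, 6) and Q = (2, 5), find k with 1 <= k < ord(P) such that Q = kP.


Enumerate multiples of P until we hit Q = (2, 5):
  1P = (2, 6)
  2P = (8, 0)
  3P = (2, 5)
Match found at i = 3.

k = 3


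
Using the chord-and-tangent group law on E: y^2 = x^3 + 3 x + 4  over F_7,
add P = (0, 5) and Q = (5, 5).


P != Q, so use the chord formula.
s = (y2 - y1) / (x2 - x1) = (0) / (5) mod 7 = 0
x3 = s^2 - x1 - x2 mod 7 = 0^2 - 0 - 5 = 2
y3 = s (x1 - x3) - y1 mod 7 = 0 * (0 - 2) - 5 = 2

P + Q = (2, 2)


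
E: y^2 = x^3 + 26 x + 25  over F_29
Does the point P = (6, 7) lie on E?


Check whether y^2 = x^3 + 26 x + 25 (mod 29) for (x, y) = (6, 7).
LHS: y^2 = 7^2 mod 29 = 20
RHS: x^3 + 26 x + 25 = 6^3 + 26*6 + 25 mod 29 = 20
LHS = RHS

Yes, on the curve


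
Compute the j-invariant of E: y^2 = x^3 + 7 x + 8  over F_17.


Delta = -16(4 a^3 + 27 b^2) mod 17 = 6
-1728 * (4 a)^3 = -1728 * (4*7)^3 mod 17 = 13
j = 13 * 6^(-1) mod 17 = 5

j = 5 (mod 17)


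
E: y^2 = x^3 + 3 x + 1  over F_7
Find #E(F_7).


For each x in F_7, count y with y^2 = x^3 + 3 x + 1 mod 7:
  x = 0: RHS = 1, y in [1, 6]  -> 2 point(s)
  x = 2: RHS = 1, y in [1, 6]  -> 2 point(s)
  x = 3: RHS = 2, y in [3, 4]  -> 2 point(s)
  x = 4: RHS = 0, y in [0]  -> 1 point(s)
  x = 5: RHS = 1, y in [1, 6]  -> 2 point(s)
  x = 6: RHS = 4, y in [2, 5]  -> 2 point(s)
Affine points: 11. Add the point at infinity: total = 12.

#E(F_7) = 12


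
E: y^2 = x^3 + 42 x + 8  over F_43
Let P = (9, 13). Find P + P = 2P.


Doubling: s = (3 x1^2 + a) / (2 y1)
s = (3*9^2 + 42) / (2*13) mod 43 = 6
x3 = s^2 - 2 x1 mod 43 = 6^2 - 2*9 = 18
y3 = s (x1 - x3) - y1 mod 43 = 6 * (9 - 18) - 13 = 19

2P = (18, 19)


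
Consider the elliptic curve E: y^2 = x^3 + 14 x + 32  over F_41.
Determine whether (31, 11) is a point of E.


Check whether y^2 = x^3 + 14 x + 32 (mod 41) for (x, y) = (31, 11).
LHS: y^2 = 11^2 mod 41 = 39
RHS: x^3 + 14 x + 32 = 31^3 + 14*31 + 32 mod 41 = 40
LHS != RHS

No, not on the curve


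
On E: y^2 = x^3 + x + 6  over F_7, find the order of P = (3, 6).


Compute successive multiples of P until we hit O:
  1P = (3, 6)
  2P = (1, 1)
  3P = (4, 2)
  4P = (2, 4)
  5P = (6, 2)
  6P = (6, 5)
  7P = (2, 3)
  8P = (4, 5)
  ... (continuing to 11P)
  11P = O

ord(P) = 11


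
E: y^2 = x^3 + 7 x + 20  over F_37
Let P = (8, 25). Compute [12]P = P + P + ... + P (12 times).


k = 12 = 1100_2 (binary, LSB first: 0011)
Double-and-add from P = (8, 25):
  bit 0 = 0: acc unchanged = O
  bit 1 = 0: acc unchanged = O
  bit 2 = 1: acc = O + (4, 1) = (4, 1)
  bit 3 = 1: acc = (4, 1) + (36, 7) = (31, 24)

12P = (31, 24)


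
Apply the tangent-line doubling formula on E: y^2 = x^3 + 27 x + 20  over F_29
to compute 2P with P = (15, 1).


Doubling: s = (3 x1^2 + a) / (2 y1)
s = (3*15^2 + 27) / (2*1) mod 29 = 3
x3 = s^2 - 2 x1 mod 29 = 3^2 - 2*15 = 8
y3 = s (x1 - x3) - y1 mod 29 = 3 * (15 - 8) - 1 = 20

2P = (8, 20)


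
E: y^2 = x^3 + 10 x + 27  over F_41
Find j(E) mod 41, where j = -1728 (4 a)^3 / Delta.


Delta = -16(4 a^3 + 27 b^2) mod 41 = 35
-1728 * (4 a)^3 = -1728 * (4*10)^3 mod 41 = 6
j = 6 * 35^(-1) mod 41 = 40

j = 40 (mod 41)


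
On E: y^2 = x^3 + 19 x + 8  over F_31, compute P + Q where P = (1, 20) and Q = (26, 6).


P != Q, so use the chord formula.
s = (y2 - y1) / (x2 - x1) = (17) / (25) mod 31 = 23
x3 = s^2 - x1 - x2 mod 31 = 23^2 - 1 - 26 = 6
y3 = s (x1 - x3) - y1 mod 31 = 23 * (1 - 6) - 20 = 20

P + Q = (6, 20)


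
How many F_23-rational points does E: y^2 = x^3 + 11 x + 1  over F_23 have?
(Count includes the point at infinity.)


For each x in F_23, count y with y^2 = x^3 + 11 x + 1 mod 23:
  x = 0: RHS = 1, y in [1, 22]  -> 2 point(s)
  x = 1: RHS = 13, y in [6, 17]  -> 2 point(s)
  x = 2: RHS = 8, y in [10, 13]  -> 2 point(s)
  x = 8: RHS = 3, y in [7, 16]  -> 2 point(s)
  x = 9: RHS = 1, y in [1, 22]  -> 2 point(s)
  x = 11: RHS = 4, y in [2, 21]  -> 2 point(s)
  x = 13: RHS = 18, y in [8, 15]  -> 2 point(s)
  x = 14: RHS = 1, y in [1, 22]  -> 2 point(s)
  x = 16: RHS = 18, y in [8, 15]  -> 2 point(s)
  x = 17: RHS = 18, y in [8, 15]  -> 2 point(s)
  x = 19: RHS = 8, y in [10, 13]  -> 2 point(s)
  x = 22: RHS = 12, y in [9, 14]  -> 2 point(s)
Affine points: 24. Add the point at infinity: total = 25.

#E(F_23) = 25


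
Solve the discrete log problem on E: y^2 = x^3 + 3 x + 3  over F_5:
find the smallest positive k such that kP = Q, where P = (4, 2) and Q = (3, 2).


Enumerate multiples of P until we hit Q = (3, 2):
  1P = (4, 2)
  2P = (3, 2)
Match found at i = 2.

k = 2


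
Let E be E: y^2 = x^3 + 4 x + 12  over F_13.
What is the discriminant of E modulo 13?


4 a^3 + 27 b^2 = 4*4^3 + 27*12^2 = 256 + 3888 = 4144
Delta = -16 * (4144) = -66304
Delta mod 13 = 9

Delta = 9 (mod 13)


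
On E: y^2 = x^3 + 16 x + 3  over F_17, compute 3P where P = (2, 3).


k = 3 = 11_2 (binary, LSB first: 11)
Double-and-add from P = (2, 3):
  bit 0 = 1: acc = O + (2, 3) = (2, 3)
  bit 1 = 1: acc = (2, 3) + (14, 9) = (14, 8)

3P = (14, 8)


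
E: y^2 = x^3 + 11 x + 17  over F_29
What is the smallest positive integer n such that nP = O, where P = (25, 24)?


Compute successive multiples of P until we hit O:
  1P = (25, 24)
  2P = (17, 10)
  3P = (10, 24)
  4P = (23, 5)
  5P = (6, 26)
  6P = (5, 9)
  7P = (5, 20)
  8P = (6, 3)
  ... (continuing to 13P)
  13P = O

ord(P) = 13


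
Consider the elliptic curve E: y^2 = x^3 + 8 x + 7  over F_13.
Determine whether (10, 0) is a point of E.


Check whether y^2 = x^3 + 8 x + 7 (mod 13) for (x, y) = (10, 0).
LHS: y^2 = 0^2 mod 13 = 0
RHS: x^3 + 8 x + 7 = 10^3 + 8*10 + 7 mod 13 = 8
LHS != RHS

No, not on the curve


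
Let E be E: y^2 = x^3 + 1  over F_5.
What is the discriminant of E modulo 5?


4 a^3 + 27 b^2 = 4*0^3 + 27*1^2 = 0 + 27 = 27
Delta = -16 * (27) = -432
Delta mod 5 = 3

Delta = 3 (mod 5)


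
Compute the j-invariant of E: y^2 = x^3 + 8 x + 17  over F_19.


Delta = -16(4 a^3 + 27 b^2) mod 19 = 8
-1728 * (4 a)^3 = -1728 * (4*8)^3 mod 19 = 12
j = 12 * 8^(-1) mod 19 = 11

j = 11 (mod 19)


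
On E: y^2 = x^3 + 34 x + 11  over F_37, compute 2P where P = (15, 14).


Doubling: s = (3 x1^2 + a) / (2 y1)
s = (3*15^2 + 34) / (2*14) mod 37 = 24
x3 = s^2 - 2 x1 mod 37 = 24^2 - 2*15 = 28
y3 = s (x1 - x3) - y1 mod 37 = 24 * (15 - 28) - 14 = 7

2P = (28, 7)


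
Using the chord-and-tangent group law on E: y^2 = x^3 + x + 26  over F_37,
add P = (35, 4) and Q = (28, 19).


P != Q, so use the chord formula.
s = (y2 - y1) / (x2 - x1) = (15) / (30) mod 37 = 19
x3 = s^2 - x1 - x2 mod 37 = 19^2 - 35 - 28 = 2
y3 = s (x1 - x3) - y1 mod 37 = 19 * (35 - 2) - 4 = 31

P + Q = (2, 31)


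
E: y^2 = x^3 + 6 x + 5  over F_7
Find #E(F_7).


For each x in F_7, count y with y^2 = x^3 + 6 x + 5 mod 7:
  x = 2: RHS = 4, y in [2, 5]  -> 2 point(s)
  x = 3: RHS = 1, y in [1, 6]  -> 2 point(s)
  x = 4: RHS = 2, y in [3, 4]  -> 2 point(s)
Affine points: 6. Add the point at infinity: total = 7.

#E(F_7) = 7


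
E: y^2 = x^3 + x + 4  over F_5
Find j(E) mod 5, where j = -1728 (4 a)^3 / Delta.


Delta = -16(4 a^3 + 27 b^2) mod 5 = 4
-1728 * (4 a)^3 = -1728 * (4*1)^3 mod 5 = 3
j = 3 * 4^(-1) mod 5 = 2

j = 2 (mod 5)


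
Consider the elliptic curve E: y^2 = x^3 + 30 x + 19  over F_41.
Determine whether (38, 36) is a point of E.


Check whether y^2 = x^3 + 30 x + 19 (mod 41) for (x, y) = (38, 36).
LHS: y^2 = 36^2 mod 41 = 25
RHS: x^3 + 30 x + 19 = 38^3 + 30*38 + 19 mod 41 = 25
LHS = RHS

Yes, on the curve


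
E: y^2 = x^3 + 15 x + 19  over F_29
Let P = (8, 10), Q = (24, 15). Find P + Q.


P != Q, so use the chord formula.
s = (y2 - y1) / (x2 - x1) = (5) / (16) mod 29 = 13
x3 = s^2 - x1 - x2 mod 29 = 13^2 - 8 - 24 = 21
y3 = s (x1 - x3) - y1 mod 29 = 13 * (8 - 21) - 10 = 24

P + Q = (21, 24)


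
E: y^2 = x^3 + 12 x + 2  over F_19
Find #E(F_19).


For each x in F_19, count y with y^2 = x^3 + 12 x + 2 mod 19:
  x = 4: RHS = 0, y in [0]  -> 1 point(s)
  x = 5: RHS = 16, y in [4, 15]  -> 2 point(s)
  x = 6: RHS = 5, y in [9, 10]  -> 2 point(s)
  x = 7: RHS = 11, y in [7, 12]  -> 2 point(s)
  x = 10: RHS = 1, y in [1, 18]  -> 2 point(s)
  x = 14: RHS = 7, y in [8, 11]  -> 2 point(s)
  x = 15: RHS = 4, y in [2, 17]  -> 2 point(s)
Affine points: 13. Add the point at infinity: total = 14.

#E(F_19) = 14


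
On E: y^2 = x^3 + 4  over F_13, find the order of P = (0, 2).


Compute successive multiples of P until we hit O:
  1P = (0, 2)
  2P = (0, 11)
  3P = O

ord(P) = 3


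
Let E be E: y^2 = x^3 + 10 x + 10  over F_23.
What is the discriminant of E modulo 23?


4 a^3 + 27 b^2 = 4*10^3 + 27*10^2 = 4000 + 2700 = 6700
Delta = -16 * (6700) = -107200
Delta mod 23 = 3

Delta = 3 (mod 23)


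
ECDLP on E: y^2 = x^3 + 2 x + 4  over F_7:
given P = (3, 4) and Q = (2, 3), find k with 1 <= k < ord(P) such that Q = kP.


Enumerate multiples of P until we hit Q = (2, 3):
  1P = (3, 4)
  2P = (2, 4)
  3P = (2, 3)
Match found at i = 3.

k = 3


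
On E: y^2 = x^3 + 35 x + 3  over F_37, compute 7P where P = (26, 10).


k = 7 = 111_2 (binary, LSB first: 111)
Double-and-add from P = (26, 10):
  bit 0 = 1: acc = O + (26, 10) = (26, 10)
  bit 1 = 1: acc = (26, 10) + (21, 34) = (16, 16)
  bit 2 = 1: acc = (16, 16) + (22, 32) = (2, 9)

7P = (2, 9)


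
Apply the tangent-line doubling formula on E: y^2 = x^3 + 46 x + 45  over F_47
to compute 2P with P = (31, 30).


Doubling: s = (3 x1^2 + a) / (2 y1)
s = (3*31^2 + 46) / (2*30) mod 47 = 12
x3 = s^2 - 2 x1 mod 47 = 12^2 - 2*31 = 35
y3 = s (x1 - x3) - y1 mod 47 = 12 * (31 - 35) - 30 = 16

2P = (35, 16)


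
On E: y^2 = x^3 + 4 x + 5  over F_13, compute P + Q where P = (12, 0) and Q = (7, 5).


P != Q, so use the chord formula.
s = (y2 - y1) / (x2 - x1) = (5) / (8) mod 13 = 12
x3 = s^2 - x1 - x2 mod 13 = 12^2 - 12 - 7 = 8
y3 = s (x1 - x3) - y1 mod 13 = 12 * (12 - 8) - 0 = 9

P + Q = (8, 9)


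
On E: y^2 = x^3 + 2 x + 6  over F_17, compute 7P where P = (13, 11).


k = 7 = 111_2 (binary, LSB first: 111)
Double-and-add from P = (13, 11):
  bit 0 = 1: acc = O + (13, 11) = (13, 11)
  bit 1 = 1: acc = (13, 11) + (6, 8) = (2, 1)
  bit 2 = 1: acc = (2, 1) + (1, 3) = (1, 14)

7P = (1, 14)


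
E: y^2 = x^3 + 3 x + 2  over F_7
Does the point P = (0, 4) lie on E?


Check whether y^2 = x^3 + 3 x + 2 (mod 7) for (x, y) = (0, 4).
LHS: y^2 = 4^2 mod 7 = 2
RHS: x^3 + 3 x + 2 = 0^3 + 3*0 + 2 mod 7 = 2
LHS = RHS

Yes, on the curve


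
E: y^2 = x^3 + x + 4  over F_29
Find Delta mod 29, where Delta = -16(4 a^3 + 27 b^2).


4 a^3 + 27 b^2 = 4*1^3 + 27*4^2 = 4 + 432 = 436
Delta = -16 * (436) = -6976
Delta mod 29 = 13

Delta = 13 (mod 29)


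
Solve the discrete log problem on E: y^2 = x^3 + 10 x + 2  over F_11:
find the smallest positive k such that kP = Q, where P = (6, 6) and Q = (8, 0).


Enumerate multiples of P until we hit Q = (8, 0):
  1P = (6, 6)
  2P = (8, 0)
Match found at i = 2.

k = 2


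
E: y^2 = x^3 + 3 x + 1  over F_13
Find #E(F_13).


For each x in F_13, count y with y^2 = x^3 + 3 x + 1 mod 13:
  x = 0: RHS = 1, y in [1, 12]  -> 2 point(s)
  x = 4: RHS = 12, y in [5, 8]  -> 2 point(s)
  x = 6: RHS = 1, y in [1, 12]  -> 2 point(s)
  x = 7: RHS = 1, y in [1, 12]  -> 2 point(s)
  x = 8: RHS = 4, y in [2, 11]  -> 2 point(s)
  x = 9: RHS = 3, y in [4, 9]  -> 2 point(s)
  x = 10: RHS = 4, y in [2, 11]  -> 2 point(s)
  x = 11: RHS = 0, y in [0]  -> 1 point(s)
  x = 12: RHS = 10, y in [6, 7]  -> 2 point(s)
Affine points: 17. Add the point at infinity: total = 18.

#E(F_13) = 18


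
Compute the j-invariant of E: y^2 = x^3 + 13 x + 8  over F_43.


Delta = -16(4 a^3 + 27 b^2) mod 43 = 3
-1728 * (4 a)^3 = -1728 * (4*13)^3 mod 43 = 16
j = 16 * 3^(-1) mod 43 = 34

j = 34 (mod 43)


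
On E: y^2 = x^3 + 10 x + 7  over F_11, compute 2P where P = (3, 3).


Doubling: s = (3 x1^2 + a) / (2 y1)
s = (3*3^2 + 10) / (2*3) mod 11 = 8
x3 = s^2 - 2 x1 mod 11 = 8^2 - 2*3 = 3
y3 = s (x1 - x3) - y1 mod 11 = 8 * (3 - 3) - 3 = 8

2P = (3, 8)


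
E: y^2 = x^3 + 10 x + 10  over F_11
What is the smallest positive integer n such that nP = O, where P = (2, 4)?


Compute successive multiples of P until we hit O:
  1P = (2, 4)
  2P = (7, 7)
  3P = (5, 3)
  4P = (9, 2)
  5P = (3, 1)
  6P = (4, 2)
  7P = (6, 0)
  8P = (4, 9)
  ... (continuing to 14P)
  14P = O

ord(P) = 14


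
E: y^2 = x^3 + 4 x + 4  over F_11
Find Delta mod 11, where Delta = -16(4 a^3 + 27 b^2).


4 a^3 + 27 b^2 = 4*4^3 + 27*4^2 = 256 + 432 = 688
Delta = -16 * (688) = -11008
Delta mod 11 = 3

Delta = 3 (mod 11)


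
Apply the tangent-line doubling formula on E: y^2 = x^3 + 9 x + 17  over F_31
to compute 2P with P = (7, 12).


Doubling: s = (3 x1^2 + a) / (2 y1)
s = (3*7^2 + 9) / (2*12) mod 31 = 22
x3 = s^2 - 2 x1 mod 31 = 22^2 - 2*7 = 5
y3 = s (x1 - x3) - y1 mod 31 = 22 * (7 - 5) - 12 = 1

2P = (5, 1)


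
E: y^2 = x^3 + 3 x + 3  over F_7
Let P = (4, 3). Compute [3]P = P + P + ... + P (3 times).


k = 3 = 11_2 (binary, LSB first: 11)
Double-and-add from P = (4, 3):
  bit 0 = 1: acc = O + (4, 3) = (4, 3)
  bit 1 = 1: acc = (4, 3) + (3, 2) = (1, 0)

3P = (1, 0)


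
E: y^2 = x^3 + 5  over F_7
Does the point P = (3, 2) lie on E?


Check whether y^2 = x^3 + 0 x + 5 (mod 7) for (x, y) = (3, 2).
LHS: y^2 = 2^2 mod 7 = 4
RHS: x^3 + 0 x + 5 = 3^3 + 0*3 + 5 mod 7 = 4
LHS = RHS

Yes, on the curve


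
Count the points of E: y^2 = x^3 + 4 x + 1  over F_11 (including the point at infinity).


For each x in F_11, count y with y^2 = x^3 + 4 x + 1 mod 11:
  x = 0: RHS = 1, y in [1, 10]  -> 2 point(s)
  x = 4: RHS = 4, y in [2, 9]  -> 2 point(s)
  x = 5: RHS = 3, y in [5, 6]  -> 2 point(s)
  x = 7: RHS = 9, y in [3, 8]  -> 2 point(s)
Affine points: 8. Add the point at infinity: total = 9.

#E(F_11) = 9


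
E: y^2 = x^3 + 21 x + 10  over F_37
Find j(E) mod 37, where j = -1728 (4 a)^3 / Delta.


Delta = -16(4 a^3 + 27 b^2) mod 37 = 15
-1728 * (4 a)^3 = -1728 * (4*21)^3 mod 37 = 11
j = 11 * 15^(-1) mod 37 = 18

j = 18 (mod 37)


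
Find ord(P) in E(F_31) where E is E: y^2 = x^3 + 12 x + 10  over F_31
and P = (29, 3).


Compute successive multiples of P until we hit O:
  1P = (29, 3)
  2P = (20, 2)
  3P = (0, 14)
  4P = (9, 14)
  5P = (25, 1)
  6P = (16, 19)
  7P = (22, 17)
  8P = (15, 0)
  ... (continuing to 16P)
  16P = O

ord(P) = 16


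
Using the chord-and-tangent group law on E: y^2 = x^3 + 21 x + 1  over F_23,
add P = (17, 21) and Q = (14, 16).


P != Q, so use the chord formula.
s = (y2 - y1) / (x2 - x1) = (18) / (20) mod 23 = 17
x3 = s^2 - x1 - x2 mod 23 = 17^2 - 17 - 14 = 5
y3 = s (x1 - x3) - y1 mod 23 = 17 * (17 - 5) - 21 = 22

P + Q = (5, 22)


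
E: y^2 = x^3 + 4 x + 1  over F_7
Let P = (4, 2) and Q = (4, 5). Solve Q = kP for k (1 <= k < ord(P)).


Enumerate multiples of P until we hit Q = (4, 5):
  1P = (4, 2)
  2P = (0, 1)
  3P = (0, 6)
  4P = (4, 5)
Match found at i = 4.

k = 4


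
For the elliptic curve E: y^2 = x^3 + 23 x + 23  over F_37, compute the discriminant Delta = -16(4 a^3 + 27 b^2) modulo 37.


4 a^3 + 27 b^2 = 4*23^3 + 27*23^2 = 48668 + 14283 = 62951
Delta = -16 * (62951) = -1007216
Delta mod 37 = 35

Delta = 35 (mod 37)


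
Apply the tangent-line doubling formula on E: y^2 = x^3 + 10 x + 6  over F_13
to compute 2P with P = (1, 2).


Doubling: s = (3 x1^2 + a) / (2 y1)
s = (3*1^2 + 10) / (2*2) mod 13 = 0
x3 = s^2 - 2 x1 mod 13 = 0^2 - 2*1 = 11
y3 = s (x1 - x3) - y1 mod 13 = 0 * (1 - 11) - 2 = 11

2P = (11, 11)


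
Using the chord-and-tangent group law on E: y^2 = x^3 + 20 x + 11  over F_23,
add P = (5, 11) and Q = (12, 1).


P != Q, so use the chord formula.
s = (y2 - y1) / (x2 - x1) = (13) / (7) mod 23 = 15
x3 = s^2 - x1 - x2 mod 23 = 15^2 - 5 - 12 = 1
y3 = s (x1 - x3) - y1 mod 23 = 15 * (5 - 1) - 11 = 3

P + Q = (1, 3)


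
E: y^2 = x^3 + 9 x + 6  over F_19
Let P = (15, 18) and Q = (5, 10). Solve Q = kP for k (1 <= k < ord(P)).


Enumerate multiples of P until we hit Q = (5, 10):
  1P = (15, 18)
  2P = (8, 1)
  3P = (5, 9)
  4P = (0, 5)
  5P = (11, 7)
  6P = (16, 3)
  7P = (4, 7)
  8P = (1, 15)
  9P = (14, 8)
  10P = (14, 11)
  11P = (1, 4)
  12P = (4, 12)
  13P = (16, 16)
  14P = (11, 12)
  15P = (0, 14)
  16P = (5, 10)
Match found at i = 16.

k = 16
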